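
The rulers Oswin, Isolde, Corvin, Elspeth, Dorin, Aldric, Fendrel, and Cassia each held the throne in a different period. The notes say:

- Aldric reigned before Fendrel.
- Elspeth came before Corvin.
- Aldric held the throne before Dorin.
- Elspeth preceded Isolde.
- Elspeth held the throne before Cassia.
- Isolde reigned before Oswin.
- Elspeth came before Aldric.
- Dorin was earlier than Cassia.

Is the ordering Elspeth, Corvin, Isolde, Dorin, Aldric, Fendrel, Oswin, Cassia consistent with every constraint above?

The constraints require Aldric before Dorin, but in the proposed sequence Dorin appears ahead of Aldric. That one violation is enough.

no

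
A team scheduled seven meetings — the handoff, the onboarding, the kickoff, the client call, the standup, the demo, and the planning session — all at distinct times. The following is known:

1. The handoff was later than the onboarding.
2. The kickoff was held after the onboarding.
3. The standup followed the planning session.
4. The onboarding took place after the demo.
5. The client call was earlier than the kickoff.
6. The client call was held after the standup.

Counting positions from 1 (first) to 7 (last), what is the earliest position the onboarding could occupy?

2

The demo must come before the onboarding — 1 forced predecessor.
Nothing else is forced ahead of the onboarding, so its earliest slot is position 1 + 1 = 2.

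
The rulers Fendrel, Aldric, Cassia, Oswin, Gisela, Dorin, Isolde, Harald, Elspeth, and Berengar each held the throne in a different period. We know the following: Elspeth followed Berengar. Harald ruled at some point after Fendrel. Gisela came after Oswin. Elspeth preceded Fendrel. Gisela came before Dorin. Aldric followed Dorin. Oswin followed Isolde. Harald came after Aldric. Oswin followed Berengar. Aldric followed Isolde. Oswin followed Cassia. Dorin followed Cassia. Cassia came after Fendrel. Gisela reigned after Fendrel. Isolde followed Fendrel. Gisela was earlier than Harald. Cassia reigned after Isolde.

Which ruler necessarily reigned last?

Every other ruler has a chain of constraints placing them before Harald, so Harald is last.

Harald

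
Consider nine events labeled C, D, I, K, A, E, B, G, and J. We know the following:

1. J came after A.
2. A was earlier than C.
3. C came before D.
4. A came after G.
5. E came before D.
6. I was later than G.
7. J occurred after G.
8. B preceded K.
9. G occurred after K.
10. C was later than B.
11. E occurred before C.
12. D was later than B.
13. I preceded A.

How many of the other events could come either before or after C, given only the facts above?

Forced before C: A, B, E, G, I, and K; forced after C: D.
That leaves J with no forced order relative to C — 1.

1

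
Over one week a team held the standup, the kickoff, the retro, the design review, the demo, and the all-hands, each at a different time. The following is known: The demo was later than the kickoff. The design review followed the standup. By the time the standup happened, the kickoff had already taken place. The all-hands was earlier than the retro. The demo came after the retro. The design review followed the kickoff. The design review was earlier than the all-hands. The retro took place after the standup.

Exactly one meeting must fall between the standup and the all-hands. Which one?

the design review

Tracing the constraints gives the standup → the design review → the all-hands, so the design review sits after the standup and before the all-hands.
No other meeting is forced both after the standup and before the all-hands.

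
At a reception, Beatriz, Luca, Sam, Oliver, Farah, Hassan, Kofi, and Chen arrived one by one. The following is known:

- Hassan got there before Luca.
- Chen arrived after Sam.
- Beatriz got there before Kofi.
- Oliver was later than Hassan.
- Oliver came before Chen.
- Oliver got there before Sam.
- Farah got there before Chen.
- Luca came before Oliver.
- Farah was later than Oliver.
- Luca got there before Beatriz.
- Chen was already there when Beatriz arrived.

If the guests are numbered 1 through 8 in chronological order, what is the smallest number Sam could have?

4

Hassan, Luca, and Oliver must all come before Sam — 3 forced predecessors.
Nothing else is forced ahead of Sam, so their earliest slot is position 3 + 1 = 4.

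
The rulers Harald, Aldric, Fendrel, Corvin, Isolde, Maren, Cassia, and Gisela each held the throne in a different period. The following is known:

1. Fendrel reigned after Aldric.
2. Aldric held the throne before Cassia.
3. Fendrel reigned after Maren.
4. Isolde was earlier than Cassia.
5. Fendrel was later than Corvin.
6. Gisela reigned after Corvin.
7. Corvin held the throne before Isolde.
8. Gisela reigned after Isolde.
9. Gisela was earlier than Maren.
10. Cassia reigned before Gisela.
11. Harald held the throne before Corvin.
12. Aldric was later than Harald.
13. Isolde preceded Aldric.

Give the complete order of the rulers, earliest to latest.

Harald, Corvin, Isolde, Aldric, Cassia, Gisela, Maren, Fendrel

The constraints fix every adjacent pair, so only one ordering works:
Harald → Corvin → Isolde → Aldric → Cassia → Gisela → Maren → Fendrel.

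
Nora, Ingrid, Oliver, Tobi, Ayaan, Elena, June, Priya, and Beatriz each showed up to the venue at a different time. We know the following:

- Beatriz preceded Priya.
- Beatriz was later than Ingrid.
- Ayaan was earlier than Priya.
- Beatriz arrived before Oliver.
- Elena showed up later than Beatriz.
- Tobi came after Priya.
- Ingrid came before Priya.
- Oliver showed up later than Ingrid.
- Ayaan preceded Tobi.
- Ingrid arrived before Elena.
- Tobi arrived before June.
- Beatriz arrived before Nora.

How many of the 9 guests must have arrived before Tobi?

4

Directly stated before Tobi: Ayaan and Priya.
Beatriz reaches Tobi via Beatriz → Priya → Tobi.
Ingrid reaches Tobi via Ingrid → Priya → Tobi.
No chain forces Elena (or any of the others) ahead of Tobi.
That's Ayaan, Beatriz, Ingrid, and Priya — 4 in all.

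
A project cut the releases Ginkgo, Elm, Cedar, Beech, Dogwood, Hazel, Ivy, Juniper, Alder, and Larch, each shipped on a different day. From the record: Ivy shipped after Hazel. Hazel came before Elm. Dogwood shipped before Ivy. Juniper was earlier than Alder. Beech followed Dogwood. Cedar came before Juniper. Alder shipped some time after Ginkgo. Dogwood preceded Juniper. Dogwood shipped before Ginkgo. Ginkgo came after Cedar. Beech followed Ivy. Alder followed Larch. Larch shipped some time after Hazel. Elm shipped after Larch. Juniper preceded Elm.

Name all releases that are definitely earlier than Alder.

Directly stated before Alder: Ginkgo, Juniper, and Larch.
Cedar reaches Alder via Cedar → Ginkgo → Alder.
Dogwood reaches Alder via Dogwood → Juniper → Alder.
Hazel reaches Alder via Hazel → Larch → Alder.

Cedar, Dogwood, Ginkgo, Hazel, Juniper, Larch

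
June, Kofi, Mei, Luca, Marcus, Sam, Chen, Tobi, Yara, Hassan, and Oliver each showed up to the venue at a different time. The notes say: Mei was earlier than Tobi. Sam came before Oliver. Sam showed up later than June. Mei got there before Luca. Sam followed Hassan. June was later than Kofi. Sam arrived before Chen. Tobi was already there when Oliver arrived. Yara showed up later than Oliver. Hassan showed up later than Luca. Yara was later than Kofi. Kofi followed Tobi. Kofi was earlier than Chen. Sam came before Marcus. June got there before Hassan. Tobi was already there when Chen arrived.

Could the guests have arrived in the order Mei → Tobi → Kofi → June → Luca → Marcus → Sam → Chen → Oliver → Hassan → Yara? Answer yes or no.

no

The constraints require Sam before Marcus, but in the proposed sequence Marcus appears ahead of Sam. That one violation is enough.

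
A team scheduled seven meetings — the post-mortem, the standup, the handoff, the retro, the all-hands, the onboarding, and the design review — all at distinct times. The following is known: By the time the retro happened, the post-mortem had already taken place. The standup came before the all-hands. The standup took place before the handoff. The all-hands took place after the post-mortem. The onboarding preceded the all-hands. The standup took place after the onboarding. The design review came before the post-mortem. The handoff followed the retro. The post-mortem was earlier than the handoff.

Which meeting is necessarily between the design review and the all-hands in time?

the post-mortem

Tracing the constraints gives the design review → the post-mortem → the all-hands, so the post-mortem sits after the design review and before the all-hands.
No other meeting is forced both after the design review and before the all-hands.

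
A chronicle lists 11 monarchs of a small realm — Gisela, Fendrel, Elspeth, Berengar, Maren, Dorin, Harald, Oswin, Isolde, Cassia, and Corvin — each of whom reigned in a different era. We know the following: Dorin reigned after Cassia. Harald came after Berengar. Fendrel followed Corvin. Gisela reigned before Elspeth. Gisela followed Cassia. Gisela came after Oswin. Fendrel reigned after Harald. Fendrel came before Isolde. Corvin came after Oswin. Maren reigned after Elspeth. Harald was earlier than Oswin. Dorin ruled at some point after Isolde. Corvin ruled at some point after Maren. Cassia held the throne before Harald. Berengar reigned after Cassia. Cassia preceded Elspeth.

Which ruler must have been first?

Cassia

Cassia has a chain of constraints placing them before every other ruler, so Cassia must be first.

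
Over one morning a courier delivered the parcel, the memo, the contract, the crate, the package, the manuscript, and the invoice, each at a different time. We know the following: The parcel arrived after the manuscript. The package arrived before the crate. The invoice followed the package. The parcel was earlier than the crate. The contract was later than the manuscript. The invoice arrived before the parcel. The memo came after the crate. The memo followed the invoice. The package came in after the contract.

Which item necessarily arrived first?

The manuscript has a chain of constraints placing it before every other item, so the manuscript must be first.

the manuscript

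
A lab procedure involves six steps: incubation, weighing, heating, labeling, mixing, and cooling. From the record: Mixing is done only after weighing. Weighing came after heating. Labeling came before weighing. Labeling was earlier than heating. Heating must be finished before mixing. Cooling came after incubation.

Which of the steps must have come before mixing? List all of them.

heating, labeling, weighing

Directly stated before mixing: heating and weighing.
Labeling reaches mixing via labeling → weighing → mixing.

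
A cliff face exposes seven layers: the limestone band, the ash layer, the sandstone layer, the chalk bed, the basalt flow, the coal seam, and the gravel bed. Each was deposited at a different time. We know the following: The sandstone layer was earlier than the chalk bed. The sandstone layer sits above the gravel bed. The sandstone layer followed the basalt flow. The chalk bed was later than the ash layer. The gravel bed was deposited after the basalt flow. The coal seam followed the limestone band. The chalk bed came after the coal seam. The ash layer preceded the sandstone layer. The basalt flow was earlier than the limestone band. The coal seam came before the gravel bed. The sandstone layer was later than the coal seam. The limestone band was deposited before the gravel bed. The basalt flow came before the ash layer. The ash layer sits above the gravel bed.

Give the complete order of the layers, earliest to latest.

the basalt flow, the limestone band, the coal seam, the gravel bed, the ash layer, the sandstone layer, the chalk bed

The constraints fix every adjacent pair, so only one ordering works:
the basalt flow → the limestone band → the coal seam → the gravel bed → the ash layer → the sandstone layer → the chalk bed.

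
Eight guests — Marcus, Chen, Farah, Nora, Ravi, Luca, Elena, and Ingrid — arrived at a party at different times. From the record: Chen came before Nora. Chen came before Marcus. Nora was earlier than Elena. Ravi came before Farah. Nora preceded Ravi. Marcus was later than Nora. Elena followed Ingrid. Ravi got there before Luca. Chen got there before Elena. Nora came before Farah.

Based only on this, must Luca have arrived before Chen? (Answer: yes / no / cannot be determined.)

Tracing the constraints gives Chen → Nora → Ravi → Luca, so Chen must come before Luca.
That means Luca cannot be before Chen.

no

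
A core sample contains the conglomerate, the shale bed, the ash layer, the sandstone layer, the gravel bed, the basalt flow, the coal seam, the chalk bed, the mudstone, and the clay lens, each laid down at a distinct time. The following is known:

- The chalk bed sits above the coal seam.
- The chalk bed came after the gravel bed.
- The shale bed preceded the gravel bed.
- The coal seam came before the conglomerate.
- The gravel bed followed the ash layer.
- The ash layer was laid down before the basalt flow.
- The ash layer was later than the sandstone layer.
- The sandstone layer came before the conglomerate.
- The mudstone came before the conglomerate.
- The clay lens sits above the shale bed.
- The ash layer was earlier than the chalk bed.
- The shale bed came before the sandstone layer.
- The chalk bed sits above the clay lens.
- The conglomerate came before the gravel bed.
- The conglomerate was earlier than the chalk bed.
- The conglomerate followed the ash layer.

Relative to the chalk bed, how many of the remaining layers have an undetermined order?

Forced before the chalk bed: the ash layer, the clay lens, the coal seam, the conglomerate, the gravel bed, the mudstone, the sandstone layer, and the shale bed.
That leaves the basalt flow with no forced order relative to the chalk bed — 1.

1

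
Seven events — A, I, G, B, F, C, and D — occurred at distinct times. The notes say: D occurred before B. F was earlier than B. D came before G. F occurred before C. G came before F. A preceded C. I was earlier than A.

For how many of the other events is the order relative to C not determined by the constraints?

Forced before C: A, D, F, G, and I.
That leaves B with no forced order relative to C — 1.

1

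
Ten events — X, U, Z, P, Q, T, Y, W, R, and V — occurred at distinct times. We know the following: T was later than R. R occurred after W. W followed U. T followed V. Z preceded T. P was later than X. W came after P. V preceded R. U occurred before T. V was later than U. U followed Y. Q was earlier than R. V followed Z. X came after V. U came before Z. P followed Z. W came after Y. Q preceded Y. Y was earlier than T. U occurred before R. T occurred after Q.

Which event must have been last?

Every other event has a chain of constraints placing it before T, so T is last.

T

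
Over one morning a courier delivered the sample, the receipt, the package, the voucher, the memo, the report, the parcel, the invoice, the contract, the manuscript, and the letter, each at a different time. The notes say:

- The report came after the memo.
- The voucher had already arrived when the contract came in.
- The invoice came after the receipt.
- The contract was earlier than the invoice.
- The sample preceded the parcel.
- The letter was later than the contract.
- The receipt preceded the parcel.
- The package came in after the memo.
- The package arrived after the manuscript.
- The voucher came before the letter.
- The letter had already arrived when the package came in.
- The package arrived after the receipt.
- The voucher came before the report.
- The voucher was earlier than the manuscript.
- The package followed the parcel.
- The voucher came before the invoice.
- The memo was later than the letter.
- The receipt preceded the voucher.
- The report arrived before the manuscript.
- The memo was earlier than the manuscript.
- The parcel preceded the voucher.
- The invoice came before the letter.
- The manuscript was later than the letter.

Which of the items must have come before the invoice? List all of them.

Directly stated before the invoice: the contract, the receipt, and the voucher.
The parcel reaches the invoice via the parcel → the voucher → the invoice.
The sample reaches the invoice via the sample → the parcel → the voucher → the invoice.

the contract, the parcel, the receipt, the sample, the voucher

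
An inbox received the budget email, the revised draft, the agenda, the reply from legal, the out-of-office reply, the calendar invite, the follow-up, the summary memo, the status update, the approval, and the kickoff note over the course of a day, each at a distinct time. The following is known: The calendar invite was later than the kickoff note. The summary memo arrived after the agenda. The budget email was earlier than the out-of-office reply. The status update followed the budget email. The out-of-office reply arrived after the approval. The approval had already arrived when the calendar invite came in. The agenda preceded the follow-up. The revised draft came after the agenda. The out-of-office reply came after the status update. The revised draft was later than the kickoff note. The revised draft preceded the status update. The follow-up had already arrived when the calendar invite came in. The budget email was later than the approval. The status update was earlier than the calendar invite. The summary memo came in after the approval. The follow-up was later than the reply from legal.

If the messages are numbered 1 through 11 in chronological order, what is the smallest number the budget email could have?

2

The approval must come before the budget email — 1 forced predecessor.
Nothing else is forced ahead of the budget email, so its earliest slot is position 1 + 1 = 2.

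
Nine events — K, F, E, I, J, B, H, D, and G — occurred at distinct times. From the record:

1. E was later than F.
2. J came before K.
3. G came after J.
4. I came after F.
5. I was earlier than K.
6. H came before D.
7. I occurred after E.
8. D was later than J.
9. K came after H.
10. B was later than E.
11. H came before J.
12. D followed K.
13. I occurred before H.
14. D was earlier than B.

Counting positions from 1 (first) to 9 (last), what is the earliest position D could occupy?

7

E, F, H, I, J, and K must all come before D — 6 forced predecessors.
Nothing else is forced ahead of D, so its earliest slot is position 6 + 1 = 7.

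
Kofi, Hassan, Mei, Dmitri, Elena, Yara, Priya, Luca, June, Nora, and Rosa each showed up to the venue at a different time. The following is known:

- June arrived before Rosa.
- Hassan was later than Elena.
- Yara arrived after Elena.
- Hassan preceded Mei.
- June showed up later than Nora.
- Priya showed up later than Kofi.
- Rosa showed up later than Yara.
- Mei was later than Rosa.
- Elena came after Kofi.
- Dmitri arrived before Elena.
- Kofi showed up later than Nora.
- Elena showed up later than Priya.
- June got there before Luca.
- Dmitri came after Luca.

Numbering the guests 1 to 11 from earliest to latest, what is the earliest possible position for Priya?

Kofi and Nora must both come before Priya — 2 forced predecessors.
Nothing else is forced ahead of Priya, so their earliest slot is position 2 + 1 = 3.

3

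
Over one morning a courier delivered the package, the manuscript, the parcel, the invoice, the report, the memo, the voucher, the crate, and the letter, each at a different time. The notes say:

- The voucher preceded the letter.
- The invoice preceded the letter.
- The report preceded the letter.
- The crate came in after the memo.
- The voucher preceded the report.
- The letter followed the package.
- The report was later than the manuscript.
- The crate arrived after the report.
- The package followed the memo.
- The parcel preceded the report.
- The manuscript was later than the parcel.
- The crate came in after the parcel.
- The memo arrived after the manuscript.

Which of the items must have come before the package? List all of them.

the manuscript, the memo, the parcel

Directly stated before the package: the memo.
The manuscript reaches the package via the manuscript → the memo → the package.
The parcel reaches the package via the parcel → the manuscript → the memo → the package.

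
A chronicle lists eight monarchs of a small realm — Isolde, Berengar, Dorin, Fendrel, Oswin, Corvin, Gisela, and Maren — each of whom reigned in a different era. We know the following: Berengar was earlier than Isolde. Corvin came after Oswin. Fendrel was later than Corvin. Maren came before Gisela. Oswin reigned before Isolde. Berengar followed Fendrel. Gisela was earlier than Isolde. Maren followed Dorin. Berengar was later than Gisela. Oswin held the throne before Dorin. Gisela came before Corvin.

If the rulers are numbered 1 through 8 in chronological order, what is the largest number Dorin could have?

2

Dorin must come before Berengar, Corvin, Fendrel, Gisela, Isolde, and Maren — 6 rulers forced after them.
Everything else can be placed before Dorin in some valid order, so Dorin can sit as late as position 8 − 6 = 2.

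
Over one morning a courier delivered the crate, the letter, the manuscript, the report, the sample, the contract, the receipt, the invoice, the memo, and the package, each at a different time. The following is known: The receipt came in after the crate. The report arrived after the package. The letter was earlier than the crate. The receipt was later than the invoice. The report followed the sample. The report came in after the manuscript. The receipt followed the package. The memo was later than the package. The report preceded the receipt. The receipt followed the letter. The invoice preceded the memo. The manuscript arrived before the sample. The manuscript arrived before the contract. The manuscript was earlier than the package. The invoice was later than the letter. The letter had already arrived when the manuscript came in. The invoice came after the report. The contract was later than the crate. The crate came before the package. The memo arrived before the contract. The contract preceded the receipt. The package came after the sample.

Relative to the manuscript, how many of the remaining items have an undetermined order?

Forced before the manuscript: the letter; forced after the manuscript: the contract, the invoice, the memo, the package, the receipt, the report, and the sample.
That leaves the crate with no forced order relative to the manuscript — 1.

1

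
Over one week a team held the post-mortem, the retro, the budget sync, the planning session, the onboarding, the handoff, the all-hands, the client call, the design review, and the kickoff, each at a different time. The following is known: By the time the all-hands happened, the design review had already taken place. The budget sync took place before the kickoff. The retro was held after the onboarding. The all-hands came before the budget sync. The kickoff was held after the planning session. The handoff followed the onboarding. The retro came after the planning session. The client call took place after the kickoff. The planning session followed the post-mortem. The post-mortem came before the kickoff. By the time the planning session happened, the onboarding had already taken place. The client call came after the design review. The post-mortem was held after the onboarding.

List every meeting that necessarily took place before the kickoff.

Directly stated before the kickoff: the budget sync, the planning session, and the post-mortem.
The all-hands reaches the kickoff via the all-hands → the budget sync → the kickoff.
The design review reaches the kickoff via the design review → the all-hands → the budget sync → the kickoff.
The onboarding reaches the kickoff via the onboarding → the planning session → the kickoff.
No chain forces the handoff (or any of the others) ahead of the kickoff.

the all-hands, the budget sync, the design review, the onboarding, the planning session, the post-mortem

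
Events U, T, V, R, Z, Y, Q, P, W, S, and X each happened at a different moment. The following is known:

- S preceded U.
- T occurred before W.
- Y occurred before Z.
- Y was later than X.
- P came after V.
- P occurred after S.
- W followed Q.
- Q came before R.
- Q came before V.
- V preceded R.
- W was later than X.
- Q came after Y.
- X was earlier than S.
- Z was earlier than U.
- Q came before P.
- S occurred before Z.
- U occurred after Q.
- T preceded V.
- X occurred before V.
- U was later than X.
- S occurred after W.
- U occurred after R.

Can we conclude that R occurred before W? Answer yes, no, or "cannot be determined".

No chain of stated constraints runs from R to W, and none runs from W to R either.
So the relative order of R and W is not fixed by the given facts.

cannot be determined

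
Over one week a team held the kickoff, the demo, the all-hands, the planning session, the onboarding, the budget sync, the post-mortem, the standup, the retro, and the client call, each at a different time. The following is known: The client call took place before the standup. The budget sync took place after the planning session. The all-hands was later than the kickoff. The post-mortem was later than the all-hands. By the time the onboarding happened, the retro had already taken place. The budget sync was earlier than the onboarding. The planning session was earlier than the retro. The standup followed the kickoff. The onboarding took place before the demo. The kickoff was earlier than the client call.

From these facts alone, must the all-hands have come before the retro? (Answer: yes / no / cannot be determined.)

No chain of stated constraints runs from the all-hands to the retro, and none runs from the retro to the all-hands either.
So the relative order of the all-hands and the retro is not fixed by the given facts.

cannot be determined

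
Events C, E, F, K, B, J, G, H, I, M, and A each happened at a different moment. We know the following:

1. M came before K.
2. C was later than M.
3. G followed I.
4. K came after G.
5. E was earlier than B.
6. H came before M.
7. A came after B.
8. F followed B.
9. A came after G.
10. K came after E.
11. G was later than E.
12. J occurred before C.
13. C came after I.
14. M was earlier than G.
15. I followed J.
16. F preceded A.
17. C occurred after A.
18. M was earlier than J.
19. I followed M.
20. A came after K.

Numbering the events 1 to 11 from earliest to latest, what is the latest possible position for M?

5

M must come before A, C, G, I, J, and K — 6 events forced after it.
Everything else can be placed before M in some valid order, so M can sit as late as position 11 − 6 = 5.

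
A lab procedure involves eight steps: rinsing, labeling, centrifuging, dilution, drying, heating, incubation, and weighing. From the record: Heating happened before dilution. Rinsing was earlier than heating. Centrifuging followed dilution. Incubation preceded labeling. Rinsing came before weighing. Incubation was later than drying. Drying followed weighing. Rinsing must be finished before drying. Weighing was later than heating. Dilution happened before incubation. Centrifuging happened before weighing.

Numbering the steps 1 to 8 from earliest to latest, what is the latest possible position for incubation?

Incubation must come before labeling — 1 step forced after it.
Everything else can be placed before incubation in some valid order, so incubation can sit as late as position 8 − 1 = 7.

7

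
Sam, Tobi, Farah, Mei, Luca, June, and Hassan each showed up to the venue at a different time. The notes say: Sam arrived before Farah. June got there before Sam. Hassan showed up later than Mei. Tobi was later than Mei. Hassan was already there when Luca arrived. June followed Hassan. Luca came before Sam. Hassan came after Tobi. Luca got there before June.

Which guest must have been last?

Farah

Every other guest has a chain of constraints placing them before Farah, so Farah is last.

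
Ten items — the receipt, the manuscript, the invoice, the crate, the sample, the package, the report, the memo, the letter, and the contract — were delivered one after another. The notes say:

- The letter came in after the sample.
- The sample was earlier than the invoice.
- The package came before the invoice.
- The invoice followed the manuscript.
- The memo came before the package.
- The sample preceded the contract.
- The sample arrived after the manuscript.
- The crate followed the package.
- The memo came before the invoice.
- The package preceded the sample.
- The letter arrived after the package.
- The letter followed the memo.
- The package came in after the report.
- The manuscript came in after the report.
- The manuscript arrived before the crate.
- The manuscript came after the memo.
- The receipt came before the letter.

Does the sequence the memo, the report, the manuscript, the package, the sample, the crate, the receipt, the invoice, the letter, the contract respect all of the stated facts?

Check each stated constraint against the proposed order — e.g. the memo is ahead of the invoice; the memo is ahead of the letter. Every pair is in the required order; nothing is violated.

yes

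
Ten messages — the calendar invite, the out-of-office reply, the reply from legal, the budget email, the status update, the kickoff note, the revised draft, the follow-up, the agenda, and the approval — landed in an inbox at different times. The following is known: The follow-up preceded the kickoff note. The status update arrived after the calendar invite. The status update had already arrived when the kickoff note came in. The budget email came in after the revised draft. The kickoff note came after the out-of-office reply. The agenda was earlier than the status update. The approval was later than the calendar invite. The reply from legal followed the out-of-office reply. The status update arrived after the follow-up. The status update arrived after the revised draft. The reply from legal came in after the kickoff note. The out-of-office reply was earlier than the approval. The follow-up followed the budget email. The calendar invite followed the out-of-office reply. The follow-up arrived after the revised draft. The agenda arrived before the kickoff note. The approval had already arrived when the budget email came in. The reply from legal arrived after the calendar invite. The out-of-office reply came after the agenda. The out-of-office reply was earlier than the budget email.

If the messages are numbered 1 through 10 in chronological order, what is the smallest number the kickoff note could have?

The agenda, the approval, the budget email, the calendar invite, the follow-up, the out-of-office reply, the revised draft, and the status update must all come before the kickoff note — 8 forced predecessors.
Nothing else is forced ahead of the kickoff note, so its earliest slot is position 8 + 1 = 9.

9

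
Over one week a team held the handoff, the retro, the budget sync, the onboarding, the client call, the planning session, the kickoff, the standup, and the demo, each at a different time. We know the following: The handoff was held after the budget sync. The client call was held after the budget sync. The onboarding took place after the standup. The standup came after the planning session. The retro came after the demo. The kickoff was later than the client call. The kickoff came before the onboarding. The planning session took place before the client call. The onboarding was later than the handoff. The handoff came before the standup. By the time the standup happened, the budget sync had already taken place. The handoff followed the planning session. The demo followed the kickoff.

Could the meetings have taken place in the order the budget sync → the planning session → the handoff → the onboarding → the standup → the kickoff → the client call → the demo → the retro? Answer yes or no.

The constraints require the standup before the onboarding, but in the proposed sequence the onboarding appears ahead of the standup. That one violation is enough.

no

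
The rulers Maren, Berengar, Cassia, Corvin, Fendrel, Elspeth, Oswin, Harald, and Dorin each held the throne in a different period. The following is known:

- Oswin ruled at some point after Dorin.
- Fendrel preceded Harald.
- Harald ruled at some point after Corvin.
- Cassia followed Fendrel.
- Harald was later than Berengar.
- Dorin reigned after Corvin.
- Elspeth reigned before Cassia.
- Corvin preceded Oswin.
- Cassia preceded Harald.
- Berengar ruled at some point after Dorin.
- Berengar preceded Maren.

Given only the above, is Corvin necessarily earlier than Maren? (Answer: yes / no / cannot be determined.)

yes

Chain the constraints: Corvin → Dorin → Berengar → Maren. Each link is directly stated, so Corvin comes before Maren.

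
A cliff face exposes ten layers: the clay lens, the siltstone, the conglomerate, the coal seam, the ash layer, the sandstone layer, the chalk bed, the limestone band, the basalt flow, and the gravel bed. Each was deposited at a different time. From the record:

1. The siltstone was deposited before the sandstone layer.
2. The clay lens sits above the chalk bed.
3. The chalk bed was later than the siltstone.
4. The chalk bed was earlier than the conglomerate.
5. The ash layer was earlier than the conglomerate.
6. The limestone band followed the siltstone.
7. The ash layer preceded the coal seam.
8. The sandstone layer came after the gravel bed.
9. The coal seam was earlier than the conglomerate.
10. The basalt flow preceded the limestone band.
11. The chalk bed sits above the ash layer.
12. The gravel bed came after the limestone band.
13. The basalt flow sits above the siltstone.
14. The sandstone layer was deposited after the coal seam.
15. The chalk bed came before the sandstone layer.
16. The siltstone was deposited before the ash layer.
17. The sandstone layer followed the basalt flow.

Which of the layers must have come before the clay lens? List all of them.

the ash layer, the chalk bed, the siltstone

Directly stated before the clay lens: the chalk bed.
The ash layer reaches the clay lens via the ash layer → the chalk bed → the clay lens.
The siltstone reaches the clay lens via the siltstone → the chalk bed → the clay lens.
No chain forces the gravel bed (or any of the others) ahead of the clay lens.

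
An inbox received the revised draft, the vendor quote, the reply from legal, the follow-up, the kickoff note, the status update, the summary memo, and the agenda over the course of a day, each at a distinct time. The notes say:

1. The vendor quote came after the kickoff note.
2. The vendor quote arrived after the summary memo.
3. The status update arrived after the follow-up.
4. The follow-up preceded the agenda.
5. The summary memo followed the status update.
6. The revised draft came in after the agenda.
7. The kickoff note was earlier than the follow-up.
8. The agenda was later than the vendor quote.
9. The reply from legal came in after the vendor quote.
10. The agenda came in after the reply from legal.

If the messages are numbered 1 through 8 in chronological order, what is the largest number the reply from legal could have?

6

The reply from legal must come before the agenda and the revised draft — 2 messages forced after it.
Everything else can be placed before the reply from legal in some valid order, so the reply from legal can sit as late as position 8 − 2 = 6.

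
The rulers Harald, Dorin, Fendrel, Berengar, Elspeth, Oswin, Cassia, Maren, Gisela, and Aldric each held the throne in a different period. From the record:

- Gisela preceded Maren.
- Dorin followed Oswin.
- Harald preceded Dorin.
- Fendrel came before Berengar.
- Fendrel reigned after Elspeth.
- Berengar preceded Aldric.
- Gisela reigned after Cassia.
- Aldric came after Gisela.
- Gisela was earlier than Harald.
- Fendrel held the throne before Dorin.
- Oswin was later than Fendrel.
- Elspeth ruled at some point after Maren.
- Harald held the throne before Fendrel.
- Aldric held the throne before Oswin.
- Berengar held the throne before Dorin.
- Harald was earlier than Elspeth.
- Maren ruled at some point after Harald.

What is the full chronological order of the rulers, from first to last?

Cassia, Gisela, Harald, Maren, Elspeth, Fendrel, Berengar, Aldric, Oswin, Dorin

The constraints fix every adjacent pair, so only one ordering works:
Cassia → Gisela → Harald → Maren → Elspeth → Fendrel → Berengar → Aldric → Oswin → Dorin.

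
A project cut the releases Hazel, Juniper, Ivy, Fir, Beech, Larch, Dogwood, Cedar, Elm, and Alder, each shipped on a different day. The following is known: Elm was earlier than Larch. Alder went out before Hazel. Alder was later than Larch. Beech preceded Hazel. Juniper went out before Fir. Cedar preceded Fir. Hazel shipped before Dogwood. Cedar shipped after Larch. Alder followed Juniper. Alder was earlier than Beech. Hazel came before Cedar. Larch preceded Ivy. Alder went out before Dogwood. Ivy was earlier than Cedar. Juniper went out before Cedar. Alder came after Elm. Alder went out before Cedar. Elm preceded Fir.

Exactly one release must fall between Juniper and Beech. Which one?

Alder

Tracing the constraints gives Juniper → Alder → Beech, so Alder sits after Juniper and before Beech.
No other release is forced both after Juniper and before Beech.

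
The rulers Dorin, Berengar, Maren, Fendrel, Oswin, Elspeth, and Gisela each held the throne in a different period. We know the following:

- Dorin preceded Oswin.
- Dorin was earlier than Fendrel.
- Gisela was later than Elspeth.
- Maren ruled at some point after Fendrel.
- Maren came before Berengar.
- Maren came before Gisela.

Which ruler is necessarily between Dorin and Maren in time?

Tracing the constraints gives Dorin → Fendrel → Maren, so Fendrel sits after Dorin and before Maren.
No other ruler is forced both after Dorin and before Maren.

Fendrel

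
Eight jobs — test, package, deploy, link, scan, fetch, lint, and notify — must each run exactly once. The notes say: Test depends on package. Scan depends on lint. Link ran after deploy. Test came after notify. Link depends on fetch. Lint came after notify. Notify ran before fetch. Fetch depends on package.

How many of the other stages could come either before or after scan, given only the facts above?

Forced before scan: lint and notify.
That leaves deploy, fetch, link, package, and test with no forced order relative to scan — 5.

5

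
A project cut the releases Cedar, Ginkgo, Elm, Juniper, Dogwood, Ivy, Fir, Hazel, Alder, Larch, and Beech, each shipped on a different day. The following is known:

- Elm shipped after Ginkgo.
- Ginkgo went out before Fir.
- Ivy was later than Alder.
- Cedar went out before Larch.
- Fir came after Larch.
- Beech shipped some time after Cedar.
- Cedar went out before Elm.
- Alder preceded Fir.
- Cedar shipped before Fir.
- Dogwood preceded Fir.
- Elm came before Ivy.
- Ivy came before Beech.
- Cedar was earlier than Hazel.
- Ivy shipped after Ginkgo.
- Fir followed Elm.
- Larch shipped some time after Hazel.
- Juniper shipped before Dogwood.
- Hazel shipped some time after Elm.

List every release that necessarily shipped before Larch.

Cedar, Elm, Ginkgo, Hazel

Directly stated before Larch: Cedar and Hazel.
Elm reaches Larch via Elm → Hazel → Larch.
Ginkgo reaches Larch via Ginkgo → Elm → Hazel → Larch.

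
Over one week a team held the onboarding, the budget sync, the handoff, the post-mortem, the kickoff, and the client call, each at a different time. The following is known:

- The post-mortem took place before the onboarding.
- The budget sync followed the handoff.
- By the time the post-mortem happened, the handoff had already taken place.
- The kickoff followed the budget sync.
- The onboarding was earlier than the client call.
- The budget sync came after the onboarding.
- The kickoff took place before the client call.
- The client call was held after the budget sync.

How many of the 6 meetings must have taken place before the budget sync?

Directly stated before the budget sync: the handoff and the onboarding.
The post-mortem reaches the budget sync via the post-mortem → the onboarding → the budget sync.
No chain forces the client call (or any of the others) ahead of the budget sync.
That's the handoff, the onboarding, and the post-mortem — 3 in all.

3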